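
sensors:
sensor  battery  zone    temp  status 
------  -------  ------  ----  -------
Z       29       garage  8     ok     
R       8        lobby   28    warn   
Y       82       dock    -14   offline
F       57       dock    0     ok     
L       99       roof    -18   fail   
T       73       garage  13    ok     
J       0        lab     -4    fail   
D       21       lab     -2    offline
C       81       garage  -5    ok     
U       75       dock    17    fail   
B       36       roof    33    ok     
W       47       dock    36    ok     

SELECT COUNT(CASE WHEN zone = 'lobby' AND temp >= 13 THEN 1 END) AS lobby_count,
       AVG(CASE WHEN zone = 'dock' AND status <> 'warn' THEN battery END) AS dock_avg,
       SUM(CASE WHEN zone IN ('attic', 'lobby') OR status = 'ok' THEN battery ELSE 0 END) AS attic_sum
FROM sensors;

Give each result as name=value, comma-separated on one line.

lobby_count=1, dock_avg=65.25, attic_sum=331

[lobby_count: zone = 'lobby' AND temp >= 13]
sensor=Z: ✗
sensor=R: ✓ → 1
sensor=Y: ✗
sensor=F: ✗
sensor=L: ✗
sensor=T: ✗
sensor=J: ✗
sensor=D: ✗
sensor=C: ✗
sensor=U: ✗
sensor=B: ✗
sensor=W: ✗
lobby_count = COUNT(1) = 1
—
[dock_avg: zone = 'dock' AND status <> 'warn']
sensor=Z: ✗
sensor=R: ✗
sensor=Y: ✓ → 82
sensor=F: ✓ → 57
sensor=L: ✗
sensor=T: ✗
sensor=J: ✗
sensor=D: ✗
sensor=C: ✗
sensor=U: ✓ → 75
sensor=B: ✗
sensor=W: ✓ → 47
dock_avg = (82 + 57 + 75 + 47) / 4 = 65.25
—
[attic_sum: zone IN ('attic', 'lobby') OR status = 'ok']
sensor=Z: ✓ → 29
sensor=R: ✓ → 8
sensor=Y: ✗
sensor=F: ✓ → 57
sensor=L: ✗
sensor=T: ✓ → 73
sensor=J: ✗
sensor=D: ✗
sensor=C: ✓ → 81
sensor=U: ✗
sensor=B: ✓ → 36
sensor=W: ✓ → 47
attic_sum = 29 + 8 + 57 + 73 + 81 + 36 + 47 = 331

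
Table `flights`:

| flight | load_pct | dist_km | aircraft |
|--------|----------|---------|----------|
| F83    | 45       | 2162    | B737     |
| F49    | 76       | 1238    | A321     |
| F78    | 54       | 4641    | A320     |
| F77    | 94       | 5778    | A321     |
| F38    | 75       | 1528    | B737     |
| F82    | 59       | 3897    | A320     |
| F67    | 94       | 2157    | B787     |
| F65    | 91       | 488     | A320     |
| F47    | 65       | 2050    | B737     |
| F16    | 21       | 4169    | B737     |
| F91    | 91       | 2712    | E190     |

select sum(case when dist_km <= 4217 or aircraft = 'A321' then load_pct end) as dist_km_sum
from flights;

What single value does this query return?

711

flight=F83: ✓ → 45
flight=F49: ✓ → 76
flight=F78: ✗
flight=F77: ✓ → 94
flight=F38: ✓ → 75
flight=F82: ✓ → 59
flight=F67: ✓ → 94
flight=F65: ✓ → 91
flight=F47: ✓ → 65
flight=F16: ✓ → 21
flight=F91: ✓ → 91
dist_km_sum = 45 + 76 + 94 + 75 + 59 + 94 + 91 + 65 + 21 + 91 = 711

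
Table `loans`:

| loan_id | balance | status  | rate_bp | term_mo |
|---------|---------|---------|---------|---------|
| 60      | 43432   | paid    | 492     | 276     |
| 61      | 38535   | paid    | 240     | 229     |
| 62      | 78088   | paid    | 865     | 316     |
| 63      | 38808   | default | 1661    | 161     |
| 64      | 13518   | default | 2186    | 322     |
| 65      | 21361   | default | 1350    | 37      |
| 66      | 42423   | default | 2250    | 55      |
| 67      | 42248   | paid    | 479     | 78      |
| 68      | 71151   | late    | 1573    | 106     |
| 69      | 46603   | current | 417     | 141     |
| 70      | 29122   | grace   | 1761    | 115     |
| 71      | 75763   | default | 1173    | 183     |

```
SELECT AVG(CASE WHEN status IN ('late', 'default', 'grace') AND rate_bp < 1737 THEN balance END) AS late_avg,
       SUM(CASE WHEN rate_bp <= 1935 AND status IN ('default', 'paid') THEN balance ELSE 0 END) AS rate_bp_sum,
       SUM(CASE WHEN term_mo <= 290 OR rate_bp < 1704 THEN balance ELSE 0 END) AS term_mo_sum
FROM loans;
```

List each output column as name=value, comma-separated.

late_avg=51770.75, rate_bp_sum=338235, term_mo_sum=527534

[late_avg: status IN ('late', 'default', 'grace') AND rate_bp < 1737]
loan_id=60: ✗
loan_id=61: ✗
loan_id=62: ✗
loan_id=63: ✓ → 38808
loan_id=64: ✗
loan_id=65: ✓ → 21361
loan_id=66: ✗
loan_id=67: ✗
loan_id=68: ✓ → 71151
loan_id=69: ✗
loan_id=70: ✗
loan_id=71: ✓ → 75763
late_avg = (38808 + 21361 + 71151 + 75763) / 4 = 51770.75
—
[rate_bp_sum: rate_bp <= 1935 AND status IN ('default', 'paid')]
loan_id=60: ✓ → 43432
loan_id=61: ✓ → 38535
loan_id=62: ✓ → 78088
loan_id=63: ✓ → 38808
loan_id=64: ✗
loan_id=65: ✓ → 21361
loan_id=66: ✗
loan_id=67: ✓ → 42248
loan_id=68: ✗
loan_id=69: ✗
loan_id=70: ✗
loan_id=71: ✓ → 75763
rate_bp_sum = 43432 + 38535 + 78088 + 38808 + 21361 + 42248 + 75763 = 338235
—
[term_mo_sum: term_mo <= 290 OR rate_bp < 1704]
loan_id=60: ✓ → 43432
loan_id=61: ✓ → 38535
loan_id=62: ✓ → 78088
loan_id=63: ✓ → 38808
loan_id=64: ✗
loan_id=65: ✓ → 21361
loan_id=66: ✓ → 42423
loan_id=67: ✓ → 42248
loan_id=68: ✓ → 71151
loan_id=69: ✓ → 46603
loan_id=70: ✓ → 29122
loan_id=71: ✓ → 75763
term_mo_sum = 43432 + 38535 + 78088 + 38808 + 21361 + 42423 + 42248 + 71151 + 46603 + 29122 + 75763 = 527534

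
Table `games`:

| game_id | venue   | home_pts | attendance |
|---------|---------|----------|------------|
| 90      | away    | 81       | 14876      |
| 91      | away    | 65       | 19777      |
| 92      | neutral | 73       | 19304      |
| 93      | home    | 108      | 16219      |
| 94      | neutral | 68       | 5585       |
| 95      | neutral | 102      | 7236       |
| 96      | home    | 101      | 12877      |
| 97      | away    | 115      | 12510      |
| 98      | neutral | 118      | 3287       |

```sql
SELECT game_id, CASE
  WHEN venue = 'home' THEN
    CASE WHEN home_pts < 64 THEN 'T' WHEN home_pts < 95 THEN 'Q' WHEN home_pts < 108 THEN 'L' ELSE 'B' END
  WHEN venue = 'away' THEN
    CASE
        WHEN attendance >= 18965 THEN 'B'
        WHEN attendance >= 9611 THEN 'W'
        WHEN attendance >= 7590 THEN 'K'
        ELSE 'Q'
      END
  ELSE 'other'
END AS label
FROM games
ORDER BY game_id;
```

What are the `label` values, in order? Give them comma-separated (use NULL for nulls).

W, B, other, B, other, other, L, W, other

game_id=90: venue='away' → inner[attendance >= 9611] → W
game_id=91: venue='away' → inner[attendance >= 18965] → B
game_id=92: venue='neutral' → outer ELSE → other
game_id=93: venue='home' → inner[ELSE] → B
game_id=94: venue='neutral' → outer ELSE → other
game_id=95: venue='neutral' → outer ELSE → other
game_id=96: venue='home' → inner[home_pts < 108] → L
game_id=97: venue='away' → inner[attendance >= 9611] → W
game_id=98: venue='neutral' → outer ELSE → other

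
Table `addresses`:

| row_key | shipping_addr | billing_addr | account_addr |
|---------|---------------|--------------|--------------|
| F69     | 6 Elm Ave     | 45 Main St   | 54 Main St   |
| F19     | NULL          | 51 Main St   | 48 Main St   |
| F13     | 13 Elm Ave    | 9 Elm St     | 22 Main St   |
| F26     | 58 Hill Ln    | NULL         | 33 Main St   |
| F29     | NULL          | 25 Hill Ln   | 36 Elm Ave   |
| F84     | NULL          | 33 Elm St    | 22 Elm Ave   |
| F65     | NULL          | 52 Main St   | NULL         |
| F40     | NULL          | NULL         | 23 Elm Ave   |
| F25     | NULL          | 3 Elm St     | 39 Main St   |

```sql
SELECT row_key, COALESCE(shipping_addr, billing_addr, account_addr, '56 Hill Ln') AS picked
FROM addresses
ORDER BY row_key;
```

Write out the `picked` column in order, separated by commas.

13 Elm Ave, 51 Main St, 3 Elm St, 58 Hill Ln, 25 Hill Ln, 23 Elm Ave, 52 Main St, 6 Elm Ave, 33 Elm St

row_key=F13: shipping_addr=13 Elm Ave → 13 Elm Ave
row_key=F19: shipping_addr=NULL, billing_addr=51 Main St → 51 Main St
row_key=F25: shipping_addr=NULL, billing_addr=3 Elm St → 3 Elm St
row_key=F26: shipping_addr=58 Hill Ln → 58 Hill Ln
row_key=F29: shipping_addr=NULL, billing_addr=25 Hill Ln → 25 Hill Ln
row_key=F40: shipping_addr=NULL, billing_addr=NULL, account_addr=23 Elm Ave → 23 Elm Ave
row_key=F65: shipping_addr=NULL, billing_addr=52 Main St → 52 Main St
row_key=F69: shipping_addr=6 Elm Ave → 6 Elm Ave
row_key=F84: shipping_addr=NULL, billing_addr=33 Elm St → 33 Elm St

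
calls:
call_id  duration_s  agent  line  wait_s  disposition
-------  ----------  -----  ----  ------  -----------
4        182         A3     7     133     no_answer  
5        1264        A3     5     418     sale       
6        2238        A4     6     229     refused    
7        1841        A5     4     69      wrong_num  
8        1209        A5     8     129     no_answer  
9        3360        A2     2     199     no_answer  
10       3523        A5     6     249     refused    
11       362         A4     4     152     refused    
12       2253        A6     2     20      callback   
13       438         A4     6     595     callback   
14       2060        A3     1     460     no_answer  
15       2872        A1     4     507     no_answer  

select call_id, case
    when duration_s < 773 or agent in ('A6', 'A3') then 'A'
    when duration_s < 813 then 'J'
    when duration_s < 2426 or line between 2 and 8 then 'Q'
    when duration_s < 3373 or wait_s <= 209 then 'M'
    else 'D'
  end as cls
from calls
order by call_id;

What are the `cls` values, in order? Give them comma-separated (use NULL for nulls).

call_id=4: duration_s < 773 or agent in ('A6', 'A3') → A
call_id=5: duration_s < 773 or agent in ('A6', 'A3') → A
call_id=6: duration_s < 2426 or line between 2 and 8 → Q
call_id=7: duration_s < 2426 or line between 2 and 8 → Q
call_id=8: duration_s < 2426 or line between 2 and 8 → Q
call_id=9: duration_s < 2426 or line between 2 and 8 → Q
call_id=10: duration_s < 2426 or line between 2 and 8 → Q
call_id=11: duration_s < 773 or agent in ('A6', 'A3') → A
call_id=12: duration_s < 773 or agent in ('A6', 'A3') → A
call_id=13: duration_s < 773 or agent in ('A6', 'A3') → A
call_id=14: duration_s < 773 or agent in ('A6', 'A3') → A
call_id=15: duration_s < 2426 or line between 2 and 8 → Q

A, A, Q, Q, Q, Q, Q, A, A, A, A, Q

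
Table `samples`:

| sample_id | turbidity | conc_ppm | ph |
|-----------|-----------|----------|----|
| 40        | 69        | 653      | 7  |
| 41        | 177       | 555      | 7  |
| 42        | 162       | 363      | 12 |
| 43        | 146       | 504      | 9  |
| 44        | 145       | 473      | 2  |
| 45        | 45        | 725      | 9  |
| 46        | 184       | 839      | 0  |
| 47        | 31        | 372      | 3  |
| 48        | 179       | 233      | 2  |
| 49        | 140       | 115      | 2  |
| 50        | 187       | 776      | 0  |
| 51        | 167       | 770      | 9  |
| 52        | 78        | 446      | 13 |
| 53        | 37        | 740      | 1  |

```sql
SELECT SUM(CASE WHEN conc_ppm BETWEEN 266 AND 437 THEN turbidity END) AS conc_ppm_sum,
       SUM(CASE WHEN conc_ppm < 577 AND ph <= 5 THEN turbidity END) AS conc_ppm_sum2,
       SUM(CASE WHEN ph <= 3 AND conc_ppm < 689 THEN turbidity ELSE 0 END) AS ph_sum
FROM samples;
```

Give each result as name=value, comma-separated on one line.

[conc_ppm_sum: conc_ppm BETWEEN 266 AND 437]
sample_id=40: ✗
sample_id=41: ✗
sample_id=42: ✓ → 162
sample_id=43: ✗
sample_id=44: ✗
sample_id=45: ✗
sample_id=46: ✗
sample_id=47: ✓ → 31
sample_id=48: ✗
sample_id=49: ✗
sample_id=50: ✗
sample_id=51: ✗
sample_id=52: ✗
sample_id=53: ✗
conc_ppm_sum = 162 + 31 = 193
—
[conc_ppm_sum2: conc_ppm < 577 AND ph <= 5]
sample_id=40: ✗
sample_id=41: ✗
sample_id=42: ✗
sample_id=43: ✗
sample_id=44: ✓ → 145
sample_id=45: ✗
sample_id=46: ✗
sample_id=47: ✓ → 31
sample_id=48: ✓ → 179
sample_id=49: ✓ → 140
sample_id=50: ✗
sample_id=51: ✗
sample_id=52: ✗
sample_id=53: ✗
conc_ppm_sum2 = 145 + 31 + 179 + 140 = 495
—
[ph_sum: ph <= 3 AND conc_ppm < 689]
sample_id=40: ✗
sample_id=41: ✗
sample_id=42: ✗
sample_id=43: ✗
sample_id=44: ✓ → 145
sample_id=45: ✗
sample_id=46: ✗
sample_id=47: ✓ → 31
sample_id=48: ✓ → 179
sample_id=49: ✓ → 140
sample_id=50: ✗
sample_id=51: ✗
sample_id=52: ✗
sample_id=53: ✗
ph_sum = 145 + 31 + 179 + 140 = 495

conc_ppm_sum=193, conc_ppm_sum2=495, ph_sum=495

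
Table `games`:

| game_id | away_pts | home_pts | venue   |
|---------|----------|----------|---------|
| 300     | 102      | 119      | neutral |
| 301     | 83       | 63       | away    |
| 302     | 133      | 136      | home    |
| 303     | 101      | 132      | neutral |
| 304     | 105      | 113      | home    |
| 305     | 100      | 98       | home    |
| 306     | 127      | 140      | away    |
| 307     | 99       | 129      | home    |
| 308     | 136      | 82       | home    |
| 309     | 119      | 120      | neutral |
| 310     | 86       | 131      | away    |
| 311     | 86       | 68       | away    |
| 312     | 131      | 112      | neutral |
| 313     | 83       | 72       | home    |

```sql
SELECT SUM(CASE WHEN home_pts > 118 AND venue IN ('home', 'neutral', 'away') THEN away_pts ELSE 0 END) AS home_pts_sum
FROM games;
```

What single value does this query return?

767

game_id=300: ✓ → 102
game_id=301: ✗
game_id=302: ✓ → 133
game_id=303: ✓ → 101
game_id=304: ✗
game_id=305: ✗
game_id=306: ✓ → 127
game_id=307: ✓ → 99
game_id=308: ✗
game_id=309: ✓ → 119
game_id=310: ✓ → 86
game_id=311: ✗
game_id=312: ✗
game_id=313: ✗
home_pts_sum = 102 + 133 + 101 + 127 + 99 + 119 + 86 = 767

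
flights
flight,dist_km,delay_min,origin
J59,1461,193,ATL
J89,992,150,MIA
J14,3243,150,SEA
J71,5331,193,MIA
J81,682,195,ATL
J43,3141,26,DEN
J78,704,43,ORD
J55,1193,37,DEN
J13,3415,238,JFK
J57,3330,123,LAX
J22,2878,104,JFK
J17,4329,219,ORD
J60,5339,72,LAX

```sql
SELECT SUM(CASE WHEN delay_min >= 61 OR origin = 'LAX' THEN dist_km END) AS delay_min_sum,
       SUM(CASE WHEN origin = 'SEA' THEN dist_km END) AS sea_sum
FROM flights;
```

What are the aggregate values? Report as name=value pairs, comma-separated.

[delay_min_sum: delay_min >= 61 OR origin = 'LAX']
flight=J59: ✓ → 1461
flight=J89: ✓ → 992
flight=J14: ✓ → 3243
flight=J71: ✓ → 5331
flight=J81: ✓ → 682
flight=J43: ✗
flight=J78: ✗
flight=J55: ✗
flight=J13: ✓ → 3415
flight=J57: ✓ → 3330
flight=J22: ✓ → 2878
flight=J17: ✓ → 4329
flight=J60: ✓ → 5339
delay_min_sum = 1461 + 992 + 3243 + 5331 + 682 + 3415 + 3330 + 2878 + 4329 + 5339 = 31000
—
[sea_sum: origin = 'SEA']
flight=J59: ✗
flight=J89: ✗
flight=J14: ✓ → 3243
flight=J71: ✗
flight=J81: ✗
flight=J43: ✗
flight=J78: ✗
flight=J55: ✗
flight=J13: ✗
flight=J57: ✗
flight=J22: ✗
flight=J17: ✗
flight=J60: ✗
sea_sum = 3243

delay_min_sum=31000, sea_sum=3243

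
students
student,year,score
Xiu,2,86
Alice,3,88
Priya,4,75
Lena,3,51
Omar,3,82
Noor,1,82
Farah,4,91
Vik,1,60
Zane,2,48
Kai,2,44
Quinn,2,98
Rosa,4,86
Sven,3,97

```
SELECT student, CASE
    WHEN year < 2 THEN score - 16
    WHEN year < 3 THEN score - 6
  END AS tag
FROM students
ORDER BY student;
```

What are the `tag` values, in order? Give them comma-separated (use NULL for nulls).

NULL, NULL, 38, NULL, 66, NULL, NULL, 92, NULL, NULL, 44, 80, 42

student=Alice: (no match → NULL) → NULL
student=Farah: (no match → NULL) → NULL
student=Kai: year < 3 → 38
student=Lena: (no match → NULL) → NULL
student=Noor: year < 2 → 66
student=Omar: (no match → NULL) → NULL
student=Priya: (no match → NULL) → NULL
student=Quinn: year < 3 → 92
student=Rosa: (no match → NULL) → NULL
student=Sven: (no match → NULL) → NULL
student=Vik: year < 2 → 44
student=Xiu: year < 3 → 80
student=Zane: year < 3 → 42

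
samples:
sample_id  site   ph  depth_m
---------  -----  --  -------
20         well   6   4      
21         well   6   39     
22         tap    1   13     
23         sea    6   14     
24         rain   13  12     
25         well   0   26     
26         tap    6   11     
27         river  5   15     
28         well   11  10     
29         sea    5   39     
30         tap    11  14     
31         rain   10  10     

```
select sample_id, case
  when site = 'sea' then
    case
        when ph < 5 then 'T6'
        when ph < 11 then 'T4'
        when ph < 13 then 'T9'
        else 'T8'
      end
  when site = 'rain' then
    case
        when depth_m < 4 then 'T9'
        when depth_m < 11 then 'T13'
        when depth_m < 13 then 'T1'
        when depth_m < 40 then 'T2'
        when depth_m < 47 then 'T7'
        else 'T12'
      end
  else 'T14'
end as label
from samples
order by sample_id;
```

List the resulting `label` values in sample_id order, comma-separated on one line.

T14, T14, T14, T4, T1, T14, T14, T14, T14, T4, T14, T13

sample_id=20: site='well' → outer ELSE → T14
sample_id=21: site='well' → outer ELSE → T14
sample_id=22: site='tap' → outer ELSE → T14
sample_id=23: site='sea' → inner[ph < 11] → T4
sample_id=24: site='rain' → inner[depth_m < 13] → T1
sample_id=25: site='well' → outer ELSE → T14
sample_id=26: site='tap' → outer ELSE → T14
sample_id=27: site='river' → outer ELSE → T14
sample_id=28: site='well' → outer ELSE → T14
sample_id=29: site='sea' → inner[ph < 11] → T4
sample_id=30: site='tap' → outer ELSE → T14
sample_id=31: site='rain' → inner[depth_m < 11] → T13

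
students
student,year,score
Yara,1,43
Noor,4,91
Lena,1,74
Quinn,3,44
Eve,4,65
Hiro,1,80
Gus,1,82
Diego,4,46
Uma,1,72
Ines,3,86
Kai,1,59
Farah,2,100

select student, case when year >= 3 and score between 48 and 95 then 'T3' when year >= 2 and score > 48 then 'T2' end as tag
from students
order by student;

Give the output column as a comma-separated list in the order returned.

NULL, T3, T2, NULL, NULL, T3, NULL, NULL, T3, NULL, NULL, NULL

student=Diego: (no match → NULL) → NULL
student=Eve: year >= 3 and score between 48 and 95 → T3
student=Farah: year >= 2 and score > 48 → T2
student=Gus: (no match → NULL) → NULL
student=Hiro: (no match → NULL) → NULL
student=Ines: year >= 3 and score between 48 and 95 → T3
student=Kai: (no match → NULL) → NULL
student=Lena: (no match → NULL) → NULL
student=Noor: year >= 3 and score between 48 and 95 → T3
student=Quinn: (no match → NULL) → NULL
student=Uma: (no match → NULL) → NULL
student=Yara: (no match → NULL) → NULL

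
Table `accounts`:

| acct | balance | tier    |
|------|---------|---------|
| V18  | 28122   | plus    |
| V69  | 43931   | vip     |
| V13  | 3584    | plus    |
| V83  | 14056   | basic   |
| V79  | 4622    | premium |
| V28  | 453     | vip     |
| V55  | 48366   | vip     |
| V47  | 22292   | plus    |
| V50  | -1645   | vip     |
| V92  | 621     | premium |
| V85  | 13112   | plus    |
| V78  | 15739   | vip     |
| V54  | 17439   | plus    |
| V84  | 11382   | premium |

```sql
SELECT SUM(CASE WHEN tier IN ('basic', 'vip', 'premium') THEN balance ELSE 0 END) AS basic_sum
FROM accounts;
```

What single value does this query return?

acct=V18: ✗
acct=V69: ✓ → 43931
acct=V13: ✗
acct=V83: ✓ → 14056
acct=V79: ✓ → 4622
acct=V28: ✓ → 453
acct=V55: ✓ → 48366
acct=V47: ✗
acct=V50: ✓ → -1645
acct=V92: ✓ → 621
acct=V85: ✗
acct=V78: ✓ → 15739
acct=V54: ✗
acct=V84: ✓ → 11382
basic_sum = 43931 + 14056 + 4622 + 453 + 48366 + -1645 + 621 + 15739 + 11382 = 137525

137525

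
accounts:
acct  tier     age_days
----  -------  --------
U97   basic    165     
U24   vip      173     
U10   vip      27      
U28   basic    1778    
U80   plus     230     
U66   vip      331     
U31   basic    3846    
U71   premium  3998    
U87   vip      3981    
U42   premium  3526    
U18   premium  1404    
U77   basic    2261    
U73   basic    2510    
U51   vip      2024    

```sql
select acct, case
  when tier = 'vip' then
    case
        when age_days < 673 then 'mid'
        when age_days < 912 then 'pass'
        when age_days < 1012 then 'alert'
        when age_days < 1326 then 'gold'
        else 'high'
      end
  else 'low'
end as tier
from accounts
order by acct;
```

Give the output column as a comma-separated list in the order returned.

acct=U10: tier='vip' → inner[age_days < 673] → mid
acct=U18: tier='premium' → outer ELSE → low
acct=U24: tier='vip' → inner[age_days < 673] → mid
acct=U28: tier='basic' → outer ELSE → low
acct=U31: tier='basic' → outer ELSE → low
acct=U42: tier='premium' → outer ELSE → low
acct=U51: tier='vip' → inner[ELSE] → high
acct=U66: tier='vip' → inner[age_days < 673] → mid
acct=U71: tier='premium' → outer ELSE → low
acct=U73: tier='basic' → outer ELSE → low
acct=U77: tier='basic' → outer ELSE → low
acct=U80: tier='plus' → outer ELSE → low
acct=U87: tier='vip' → inner[ELSE] → high
acct=U97: tier='basic' → outer ELSE → low

mid, low, mid, low, low, low, high, mid, low, low, low, low, high, low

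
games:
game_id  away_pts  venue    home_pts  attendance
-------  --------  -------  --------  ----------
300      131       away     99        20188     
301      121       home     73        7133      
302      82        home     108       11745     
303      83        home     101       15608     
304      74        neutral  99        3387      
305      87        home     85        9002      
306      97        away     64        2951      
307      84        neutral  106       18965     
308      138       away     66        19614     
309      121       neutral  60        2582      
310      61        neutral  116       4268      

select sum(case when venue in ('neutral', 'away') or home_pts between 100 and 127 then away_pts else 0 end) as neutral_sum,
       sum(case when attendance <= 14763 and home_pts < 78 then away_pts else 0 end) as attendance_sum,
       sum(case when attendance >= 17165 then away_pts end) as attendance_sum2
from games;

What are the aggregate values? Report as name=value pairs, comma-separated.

neutral_sum=871, attendance_sum=339, attendance_sum2=353

[neutral_sum: venue in ('neutral', 'away') or home_pts between 100 and 127]
game_id=300: ✓ → 131
game_id=301: ✗
game_id=302: ✓ → 82
game_id=303: ✓ → 83
game_id=304: ✓ → 74
game_id=305: ✗
game_id=306: ✓ → 97
game_id=307: ✓ → 84
game_id=308: ✓ → 138
game_id=309: ✓ → 121
game_id=310: ✓ → 61
neutral_sum = 131 + 82 + 83 + 74 + 97 + 84 + 138 + 121 + 61 = 871
—
[attendance_sum: attendance <= 14763 and home_pts < 78]
game_id=300: ✗
game_id=301: ✓ → 121
game_id=302: ✗
game_id=303: ✗
game_id=304: ✗
game_id=305: ✗
game_id=306: ✓ → 97
game_id=307: ✗
game_id=308: ✗
game_id=309: ✓ → 121
game_id=310: ✗
attendance_sum = 121 + 97 + 121 = 339
—
[attendance_sum2: attendance >= 17165]
game_id=300: ✓ → 131
game_id=301: ✗
game_id=302: ✗
game_id=303: ✗
game_id=304: ✗
game_id=305: ✗
game_id=306: ✗
game_id=307: ✓ → 84
game_id=308: ✓ → 138
game_id=309: ✗
game_id=310: ✗
attendance_sum2 = 131 + 84 + 138 = 353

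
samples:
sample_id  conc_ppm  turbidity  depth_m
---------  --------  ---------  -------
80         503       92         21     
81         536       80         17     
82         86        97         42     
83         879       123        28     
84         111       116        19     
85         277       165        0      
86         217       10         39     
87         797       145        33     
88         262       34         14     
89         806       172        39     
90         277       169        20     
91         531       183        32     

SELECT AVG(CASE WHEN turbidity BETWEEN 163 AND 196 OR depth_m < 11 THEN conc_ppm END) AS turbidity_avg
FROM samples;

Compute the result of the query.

sample_id=80: ✗
sample_id=81: ✗
sample_id=82: ✗
sample_id=83: ✗
sample_id=84: ✗
sample_id=85: ✓ → 277
sample_id=86: ✗
sample_id=87: ✗
sample_id=88: ✗
sample_id=89: ✓ → 806
sample_id=90: ✓ → 277
sample_id=91: ✓ → 531
turbidity_avg = (277 + 806 + 277 + 531) / 4 = 472.75

472.75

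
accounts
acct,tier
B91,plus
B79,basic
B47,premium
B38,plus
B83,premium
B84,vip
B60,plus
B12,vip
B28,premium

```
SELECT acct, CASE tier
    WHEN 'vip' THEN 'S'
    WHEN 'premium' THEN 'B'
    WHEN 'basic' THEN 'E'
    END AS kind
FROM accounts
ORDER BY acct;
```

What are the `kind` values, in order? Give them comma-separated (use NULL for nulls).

acct=B12: tier='vip' → S
acct=B28: tier='premium' → B
acct=B38: (no match → NULL) → NULL
acct=B47: tier='premium' → B
acct=B60: (no match → NULL) → NULL
acct=B79: tier='basic' → E
acct=B83: tier='premium' → B
acct=B84: tier='vip' → S
acct=B91: (no match → NULL) → NULL

S, B, NULL, B, NULL, E, B, S, NULL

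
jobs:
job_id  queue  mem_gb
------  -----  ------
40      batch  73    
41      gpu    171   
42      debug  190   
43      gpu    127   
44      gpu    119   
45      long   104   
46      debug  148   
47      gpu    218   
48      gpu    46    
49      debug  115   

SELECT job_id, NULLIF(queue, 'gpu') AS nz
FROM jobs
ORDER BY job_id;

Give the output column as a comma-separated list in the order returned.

batch, NULL, debug, NULL, NULL, long, debug, NULL, NULL, debug

job_id=40: queue=batch vs gpu: differ → batch
job_id=41: queue=gpu vs gpu: equal → NULL
job_id=42: queue=debug vs gpu: differ → debug
job_id=43: queue=gpu vs gpu: equal → NULL
job_id=44: queue=gpu vs gpu: equal → NULL
job_id=45: queue=long vs gpu: differ → long
job_id=46: queue=debug vs gpu: differ → debug
job_id=47: queue=gpu vs gpu: equal → NULL
job_id=48: queue=gpu vs gpu: equal → NULL
job_id=49: queue=debug vs gpu: differ → debug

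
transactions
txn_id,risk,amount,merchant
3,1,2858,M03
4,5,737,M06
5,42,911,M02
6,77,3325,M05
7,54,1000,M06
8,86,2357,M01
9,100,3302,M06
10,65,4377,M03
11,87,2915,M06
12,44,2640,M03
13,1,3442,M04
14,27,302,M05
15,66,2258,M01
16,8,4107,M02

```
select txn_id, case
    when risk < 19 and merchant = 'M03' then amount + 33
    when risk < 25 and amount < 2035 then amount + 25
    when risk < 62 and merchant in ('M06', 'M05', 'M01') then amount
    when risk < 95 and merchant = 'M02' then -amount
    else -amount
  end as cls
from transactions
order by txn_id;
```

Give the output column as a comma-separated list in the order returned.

2891, 762, -911, -3325, 1000, -2357, -3302, -4377, -2915, -2640, -3442, 302, -2258, -4107

txn_id=3: risk < 19 and merchant = 'M03' → 2891
txn_id=4: risk < 25 and amount < 2035 → 762
txn_id=5: risk < 95 and merchant = 'M02' → -911
txn_id=6: ELSE → -3325
txn_id=7: risk < 62 and merchant in ('M06', 'M05', 'M01') → 1000
txn_id=8: ELSE → -2357
txn_id=9: ELSE → -3302
txn_id=10: ELSE → -4377
txn_id=11: ELSE → -2915
txn_id=12: ELSE → -2640
txn_id=13: ELSE → -3442
txn_id=14: risk < 62 and merchant in ('M06', 'M05', 'M01') → 302
txn_id=15: ELSE → -2258
txn_id=16: risk < 95 and merchant = 'M02' → -4107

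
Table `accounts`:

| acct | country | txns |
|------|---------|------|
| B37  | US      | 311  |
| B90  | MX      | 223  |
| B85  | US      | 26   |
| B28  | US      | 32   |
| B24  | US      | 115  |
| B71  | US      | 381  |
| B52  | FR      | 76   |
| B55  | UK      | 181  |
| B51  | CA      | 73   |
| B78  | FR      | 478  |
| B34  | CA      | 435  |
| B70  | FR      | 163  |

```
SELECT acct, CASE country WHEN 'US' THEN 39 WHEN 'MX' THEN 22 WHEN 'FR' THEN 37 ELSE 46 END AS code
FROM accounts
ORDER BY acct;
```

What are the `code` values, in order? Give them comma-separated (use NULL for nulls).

acct=B24: country='US' → 39
acct=B28: country='US' → 39
acct=B34: ELSE → 46
acct=B37: country='US' → 39
acct=B51: ELSE → 46
acct=B52: country='FR' → 37
acct=B55: ELSE → 46
acct=B70: country='FR' → 37
acct=B71: country='US' → 39
acct=B78: country='FR' → 37
acct=B85: country='US' → 39
acct=B90: country='MX' → 22

39, 39, 46, 39, 46, 37, 46, 37, 39, 37, 39, 22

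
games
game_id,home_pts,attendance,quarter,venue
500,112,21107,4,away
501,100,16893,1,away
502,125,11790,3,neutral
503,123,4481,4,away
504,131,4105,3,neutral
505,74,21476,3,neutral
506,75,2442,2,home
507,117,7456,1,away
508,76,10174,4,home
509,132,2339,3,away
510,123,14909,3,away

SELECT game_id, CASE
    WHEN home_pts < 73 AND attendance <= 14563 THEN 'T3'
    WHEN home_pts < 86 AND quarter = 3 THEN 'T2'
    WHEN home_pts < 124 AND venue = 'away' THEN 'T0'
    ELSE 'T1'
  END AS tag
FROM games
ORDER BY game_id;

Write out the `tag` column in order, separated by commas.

T0, T0, T1, T0, T1, T2, T1, T0, T1, T1, T0

game_id=500: home_pts < 124 AND venue = 'away' → T0
game_id=501: home_pts < 124 AND venue = 'away' → T0
game_id=502: ELSE → T1
game_id=503: home_pts < 124 AND venue = 'away' → T0
game_id=504: ELSE → T1
game_id=505: home_pts < 86 AND quarter = 3 → T2
game_id=506: ELSE → T1
game_id=507: home_pts < 124 AND venue = 'away' → T0
game_id=508: ELSE → T1
game_id=509: ELSE → T1
game_id=510: home_pts < 124 AND venue = 'away' → T0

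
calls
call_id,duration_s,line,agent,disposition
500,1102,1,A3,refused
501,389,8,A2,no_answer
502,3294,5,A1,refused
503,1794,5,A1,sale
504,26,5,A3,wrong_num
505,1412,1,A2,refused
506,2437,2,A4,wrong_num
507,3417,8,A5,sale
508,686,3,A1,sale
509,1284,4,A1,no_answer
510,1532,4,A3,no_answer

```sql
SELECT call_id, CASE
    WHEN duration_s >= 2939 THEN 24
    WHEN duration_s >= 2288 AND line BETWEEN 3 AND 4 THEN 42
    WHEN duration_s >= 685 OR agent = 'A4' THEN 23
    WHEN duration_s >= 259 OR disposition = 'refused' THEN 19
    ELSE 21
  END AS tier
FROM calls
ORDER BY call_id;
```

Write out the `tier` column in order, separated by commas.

23, 19, 24, 23, 21, 23, 23, 24, 23, 23, 23

call_id=500: duration_s >= 685 OR agent = 'A4' → 23
call_id=501: duration_s >= 259 OR disposition = 'refused' → 19
call_id=502: duration_s >= 2939 → 24
call_id=503: duration_s >= 685 OR agent = 'A4' → 23
call_id=504: ELSE → 21
call_id=505: duration_s >= 685 OR agent = 'A4' → 23
call_id=506: duration_s >= 685 OR agent = 'A4' → 23
call_id=507: duration_s >= 2939 → 24
call_id=508: duration_s >= 685 OR agent = 'A4' → 23
call_id=509: duration_s >= 685 OR agent = 'A4' → 23
call_id=510: duration_s >= 685 OR agent = 'A4' → 23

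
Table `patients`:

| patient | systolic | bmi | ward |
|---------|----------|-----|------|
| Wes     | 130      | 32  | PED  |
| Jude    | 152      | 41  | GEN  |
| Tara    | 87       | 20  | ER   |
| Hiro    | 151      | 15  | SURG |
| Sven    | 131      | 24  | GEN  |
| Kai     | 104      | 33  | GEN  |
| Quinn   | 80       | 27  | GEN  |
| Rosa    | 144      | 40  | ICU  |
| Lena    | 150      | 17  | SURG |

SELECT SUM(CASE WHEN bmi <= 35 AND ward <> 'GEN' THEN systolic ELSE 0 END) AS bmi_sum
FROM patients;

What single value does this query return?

patient=Wes: ✓ → 130
patient=Jude: ✗
patient=Tara: ✓ → 87
patient=Hiro: ✓ → 151
patient=Sven: ✗
patient=Kai: ✗
patient=Quinn: ✗
patient=Rosa: ✗
patient=Lena: ✓ → 150
bmi_sum = 130 + 87 + 151 + 150 = 518

518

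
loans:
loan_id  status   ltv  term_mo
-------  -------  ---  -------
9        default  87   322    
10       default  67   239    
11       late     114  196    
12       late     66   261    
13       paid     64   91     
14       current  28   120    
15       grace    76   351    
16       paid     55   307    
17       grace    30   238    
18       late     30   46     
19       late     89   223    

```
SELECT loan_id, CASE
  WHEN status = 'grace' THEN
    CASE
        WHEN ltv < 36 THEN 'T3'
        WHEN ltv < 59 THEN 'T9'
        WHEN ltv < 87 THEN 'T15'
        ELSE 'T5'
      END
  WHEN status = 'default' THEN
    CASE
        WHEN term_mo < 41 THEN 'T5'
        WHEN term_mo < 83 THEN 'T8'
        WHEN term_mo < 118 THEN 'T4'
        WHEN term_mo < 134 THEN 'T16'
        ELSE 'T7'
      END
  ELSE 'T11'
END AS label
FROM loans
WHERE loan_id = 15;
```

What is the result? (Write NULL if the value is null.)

T15

loan_id = 15: status=grace, ltv=76, term_mo=351.
status='grace' → inner[ltv < 87] → T15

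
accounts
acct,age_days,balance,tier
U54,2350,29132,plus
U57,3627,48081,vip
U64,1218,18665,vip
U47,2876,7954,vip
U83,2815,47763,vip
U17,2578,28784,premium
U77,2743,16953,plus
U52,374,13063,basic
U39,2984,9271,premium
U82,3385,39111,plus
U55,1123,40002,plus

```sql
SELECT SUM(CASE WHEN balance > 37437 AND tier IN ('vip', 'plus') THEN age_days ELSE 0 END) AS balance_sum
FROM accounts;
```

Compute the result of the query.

10950

acct=U54: ✗
acct=U57: ✓ → 3627
acct=U64: ✗
acct=U47: ✗
acct=U83: ✓ → 2815
acct=U17: ✗
acct=U77: ✗
acct=U52: ✗
acct=U39: ✗
acct=U82: ✓ → 3385
acct=U55: ✓ → 1123
balance_sum = 3627 + 2815 + 3385 + 1123 = 10950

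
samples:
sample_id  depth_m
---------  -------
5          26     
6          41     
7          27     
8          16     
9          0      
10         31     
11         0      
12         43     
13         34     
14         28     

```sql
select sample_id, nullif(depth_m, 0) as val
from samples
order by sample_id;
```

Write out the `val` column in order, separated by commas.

26, 41, 27, 16, NULL, 31, NULL, 43, 34, 28

sample_id=5: depth_m=26 vs 0: differ → 26
sample_id=6: depth_m=41 vs 0: differ → 41
sample_id=7: depth_m=27 vs 0: differ → 27
sample_id=8: depth_m=16 vs 0: differ → 16
sample_id=9: depth_m=0 vs 0: equal → NULL
sample_id=10: depth_m=31 vs 0: differ → 31
sample_id=11: depth_m=0 vs 0: equal → NULL
sample_id=12: depth_m=43 vs 0: differ → 43
sample_id=13: depth_m=34 vs 0: differ → 34
sample_id=14: depth_m=28 vs 0: differ → 28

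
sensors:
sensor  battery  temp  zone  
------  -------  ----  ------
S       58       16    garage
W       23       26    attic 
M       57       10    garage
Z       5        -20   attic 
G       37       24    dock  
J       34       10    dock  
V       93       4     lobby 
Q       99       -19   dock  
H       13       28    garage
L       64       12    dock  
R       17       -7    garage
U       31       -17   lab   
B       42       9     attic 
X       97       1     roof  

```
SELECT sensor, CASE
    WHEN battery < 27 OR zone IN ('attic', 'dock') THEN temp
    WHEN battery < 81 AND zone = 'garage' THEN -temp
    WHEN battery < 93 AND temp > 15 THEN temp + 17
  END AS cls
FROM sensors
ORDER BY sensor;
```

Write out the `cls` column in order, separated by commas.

9, 24, 28, 10, 12, -10, -19, -7, -16, NULL, NULL, 26, NULL, -20

sensor=B: battery < 27 OR zone IN ('attic', 'dock') → 9
sensor=G: battery < 27 OR zone IN ('attic', 'dock') → 24
sensor=H: battery < 27 OR zone IN ('attic', 'dock') → 28
sensor=J: battery < 27 OR zone IN ('attic', 'dock') → 10
sensor=L: battery < 27 OR zone IN ('attic', 'dock') → 12
sensor=M: battery < 81 AND zone = 'garage' → -10
sensor=Q: battery < 27 OR zone IN ('attic', 'dock') → -19
sensor=R: battery < 27 OR zone IN ('attic', 'dock') → -7
sensor=S: battery < 81 AND zone = 'garage' → -16
sensor=U: (no match → NULL) → NULL
sensor=V: (no match → NULL) → NULL
sensor=W: battery < 27 OR zone IN ('attic', 'dock') → 26
sensor=X: (no match → NULL) → NULL
sensor=Z: battery < 27 OR zone IN ('attic', 'dock') → -20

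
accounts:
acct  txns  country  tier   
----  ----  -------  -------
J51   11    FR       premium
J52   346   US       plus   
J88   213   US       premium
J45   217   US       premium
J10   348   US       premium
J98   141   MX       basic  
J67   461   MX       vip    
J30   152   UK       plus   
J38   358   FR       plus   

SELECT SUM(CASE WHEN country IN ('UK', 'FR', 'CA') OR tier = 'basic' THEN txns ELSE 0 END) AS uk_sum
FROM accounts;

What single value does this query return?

acct=J51: ✓ → 11
acct=J52: ✗
acct=J88: ✗
acct=J45: ✗
acct=J10: ✗
acct=J98: ✓ → 141
acct=J67: ✗
acct=J30: ✓ → 152
acct=J38: ✓ → 358
uk_sum = 11 + 141 + 152 + 358 = 662

662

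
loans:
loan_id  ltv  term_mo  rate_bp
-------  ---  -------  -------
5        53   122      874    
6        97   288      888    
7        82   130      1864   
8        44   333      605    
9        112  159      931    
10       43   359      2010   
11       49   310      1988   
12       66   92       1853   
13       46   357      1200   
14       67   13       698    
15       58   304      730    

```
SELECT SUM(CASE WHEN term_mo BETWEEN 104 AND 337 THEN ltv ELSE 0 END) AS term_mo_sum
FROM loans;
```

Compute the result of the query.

495

loan_id=5: ✓ → 53
loan_id=6: ✓ → 97
loan_id=7: ✓ → 82
loan_id=8: ✓ → 44
loan_id=9: ✓ → 112
loan_id=10: ✗
loan_id=11: ✓ → 49
loan_id=12: ✗
loan_id=13: ✗
loan_id=14: ✗
loan_id=15: ✓ → 58
term_mo_sum = 53 + 97 + 82 + 44 + 112 + 49 + 58 = 495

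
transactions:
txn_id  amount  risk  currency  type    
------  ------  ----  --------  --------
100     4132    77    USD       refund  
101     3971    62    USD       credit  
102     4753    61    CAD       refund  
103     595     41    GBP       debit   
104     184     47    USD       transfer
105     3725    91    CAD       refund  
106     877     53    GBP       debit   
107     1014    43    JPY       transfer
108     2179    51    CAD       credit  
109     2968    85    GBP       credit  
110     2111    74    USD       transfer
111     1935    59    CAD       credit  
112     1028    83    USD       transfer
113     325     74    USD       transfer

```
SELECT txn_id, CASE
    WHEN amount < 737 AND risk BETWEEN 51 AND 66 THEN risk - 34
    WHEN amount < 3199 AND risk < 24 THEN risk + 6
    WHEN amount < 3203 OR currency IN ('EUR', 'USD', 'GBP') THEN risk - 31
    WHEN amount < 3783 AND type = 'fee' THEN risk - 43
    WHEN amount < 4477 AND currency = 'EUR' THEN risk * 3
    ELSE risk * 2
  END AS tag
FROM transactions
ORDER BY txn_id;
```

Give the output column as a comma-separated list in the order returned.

46, 31, 122, 10, 16, 182, 22, 12, 20, 54, 43, 28, 52, 43

txn_id=100: amount < 3203 OR currency IN ('EUR', 'USD', 'GBP') → 46
txn_id=101: amount < 3203 OR currency IN ('EUR', 'USD', 'GBP') → 31
txn_id=102: ELSE → 122
txn_id=103: amount < 3203 OR currency IN ('EUR', 'USD', 'GBP') → 10
txn_id=104: amount < 3203 OR currency IN ('EUR', 'USD', 'GBP') → 16
txn_id=105: ELSE → 182
txn_id=106: amount < 3203 OR currency IN ('EUR', 'USD', 'GBP') → 22
txn_id=107: amount < 3203 OR currency IN ('EUR', 'USD', 'GBP') → 12
txn_id=108: amount < 3203 OR currency IN ('EUR', 'USD', 'GBP') → 20
txn_id=109: amount < 3203 OR currency IN ('EUR', 'USD', 'GBP') → 54
txn_id=110: amount < 3203 OR currency IN ('EUR', 'USD', 'GBP') → 43
txn_id=111: amount < 3203 OR currency IN ('EUR', 'USD', 'GBP') → 28
txn_id=112: amount < 3203 OR currency IN ('EUR', 'USD', 'GBP') → 52
txn_id=113: amount < 3203 OR currency IN ('EUR', 'USD', 'GBP') → 43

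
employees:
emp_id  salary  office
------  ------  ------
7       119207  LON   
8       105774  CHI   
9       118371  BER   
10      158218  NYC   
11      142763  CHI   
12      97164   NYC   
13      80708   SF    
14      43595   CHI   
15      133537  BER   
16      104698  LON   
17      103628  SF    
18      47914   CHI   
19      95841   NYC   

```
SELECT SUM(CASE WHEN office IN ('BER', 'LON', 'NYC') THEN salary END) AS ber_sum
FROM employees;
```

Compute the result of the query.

827036

emp_id=7: ✓ → 119207
emp_id=8: ✗
emp_id=9: ✓ → 118371
emp_id=10: ✓ → 158218
emp_id=11: ✗
emp_id=12: ✓ → 97164
emp_id=13: ✗
emp_id=14: ✗
emp_id=15: ✓ → 133537
emp_id=16: ✓ → 104698
emp_id=17: ✗
emp_id=18: ✗
emp_id=19: ✓ → 95841
ber_sum = 119207 + 118371 + 158218 + 97164 + 133537 + 104698 + 95841 = 827036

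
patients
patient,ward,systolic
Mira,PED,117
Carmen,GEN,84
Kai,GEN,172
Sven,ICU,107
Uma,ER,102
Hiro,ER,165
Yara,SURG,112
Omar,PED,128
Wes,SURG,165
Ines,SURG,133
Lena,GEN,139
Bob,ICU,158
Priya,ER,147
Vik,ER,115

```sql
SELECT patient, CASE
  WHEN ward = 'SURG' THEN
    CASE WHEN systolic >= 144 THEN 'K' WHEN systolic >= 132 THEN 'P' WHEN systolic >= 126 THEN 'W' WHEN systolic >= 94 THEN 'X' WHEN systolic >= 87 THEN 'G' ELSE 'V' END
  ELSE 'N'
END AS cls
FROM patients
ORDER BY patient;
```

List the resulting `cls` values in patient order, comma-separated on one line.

N, N, N, P, N, N, N, N, N, N, N, N, K, X

patient=Bob: ward='ICU' → outer ELSE → N
patient=Carmen: ward='GEN' → outer ELSE → N
patient=Hiro: ward='ER' → outer ELSE → N
patient=Ines: ward='SURG' → inner[systolic >= 132] → P
patient=Kai: ward='GEN' → outer ELSE → N
patient=Lena: ward='GEN' → outer ELSE → N
patient=Mira: ward='PED' → outer ELSE → N
patient=Omar: ward='PED' → outer ELSE → N
patient=Priya: ward='ER' → outer ELSE → N
patient=Sven: ward='ICU' → outer ELSE → N
patient=Uma: ward='ER' → outer ELSE → N
patient=Vik: ward='ER' → outer ELSE → N
patient=Wes: ward='SURG' → inner[systolic >= 144] → K
patient=Yara: ward='SURG' → inner[systolic >= 94] → X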